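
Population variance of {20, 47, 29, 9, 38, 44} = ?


Mean = 31.1667
Squared deviations: 124.6944, 250.6944, 4.6944, 491.3611, 46.6944, 164.6944
Sum = 1082.8333
Variance = 1082.8333/6 = 180.4722

Variance = 180.4722


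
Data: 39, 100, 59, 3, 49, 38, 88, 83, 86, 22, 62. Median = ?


Sorted: 3, 22, 38, 39, 49, 59, 62, 83, 86, 88, 100
n = 11 (odd)
Middle value = 59

Median = 59


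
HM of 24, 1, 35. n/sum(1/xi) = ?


Sum of reciprocals = 1/24 + 1/1 + 1/35 = 1.070238
HM = 3/1.070238 = 2.8031

HM = 2.8031


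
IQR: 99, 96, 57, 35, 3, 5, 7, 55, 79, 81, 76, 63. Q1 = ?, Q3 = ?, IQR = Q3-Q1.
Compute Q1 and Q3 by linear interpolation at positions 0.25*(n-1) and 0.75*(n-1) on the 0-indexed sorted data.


Sorted: 3, 5, 7, 35, 55, 57, 63, 76, 79, 81, 96, 99
Q1 (25th %ile) = 28.0000
Q3 (75th %ile) = 79.5000
IQR = 79.5000 - 28.0000 = 51.5000

IQR = 51.5000


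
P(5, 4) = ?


P(5,4) = 5!/1!
= 120/1
= 120

P(5,4) = 120


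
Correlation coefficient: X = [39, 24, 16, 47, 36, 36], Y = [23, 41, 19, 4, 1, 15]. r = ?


Mean X = 33.0000, Mean Y = 17.1667
SD X = 10.165300, SD Y = 13.196169
Cov = -75.000000
r = -75.000000/(10.165300*13.196169) = -0.5591

r = -0.5591


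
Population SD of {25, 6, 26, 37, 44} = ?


Mean = 27.6000
Variance = 166.6400
SD = sqrt(166.6400) = 12.9089

SD = 12.9089


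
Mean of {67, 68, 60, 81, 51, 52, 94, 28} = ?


Sum = 67 + 68 + 60 + 81 + 51 + 52 + 94 + 28 = 501
n = 8
Mean = 501/8 = 62.6250

Mean = 62.6250


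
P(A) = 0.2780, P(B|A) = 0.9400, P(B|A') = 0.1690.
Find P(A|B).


P(B) = P(B|A)*P(A) + P(B|A')*P(A')
= 0.9400*0.2780 + 0.1690*0.7220
= 0.261320 + 0.122018 = 0.383338
P(A|B) = 0.261320/0.383338 = 0.6817

P(A|B) = 0.6817


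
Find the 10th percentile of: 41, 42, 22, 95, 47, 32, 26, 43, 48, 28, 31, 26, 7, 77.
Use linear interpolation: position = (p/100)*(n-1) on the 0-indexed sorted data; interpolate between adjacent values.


Sorted: 7, 22, 26, 26, 28, 31, 32, 41, 42, 43, 47, 48, 77, 95
n = 14
Index = 10/100 * 13 = 1.3000
Lower = data[1] = 22, Upper = data[2] = 26
P10 = 22 + 0.3000*(4) = 23.2000

P10 = 23.2000


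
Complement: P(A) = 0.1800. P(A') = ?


P(not A) = 1 - 0.1800 = 0.8200

P(not A) = 0.8200


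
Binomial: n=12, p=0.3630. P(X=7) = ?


C(12,7) = 792
p^7 = 0.000831
(1-p)^5 = 0.104881
P = 792 * 0.000831 * 0.104881 = 0.0690

P(X=7) = 0.0690


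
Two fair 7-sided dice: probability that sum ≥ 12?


Total outcomes = 7×7 = 49
Favorable (sum ≥ 12): 6
P = 6/49 = 0.1224

P = 0.1224


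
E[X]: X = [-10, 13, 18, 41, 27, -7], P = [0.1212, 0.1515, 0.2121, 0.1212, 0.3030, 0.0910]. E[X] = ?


E[X] = -10*0.1212 + 13*0.1515 + 18*0.2121 + 41*0.1212 + 27*0.3030 - 7*0.0910
= -1.2120 + 1.9695 + 3.8178 + 4.9692 + 8.1810 - 0.6370
= 17.0885

E[X] = 17.0885


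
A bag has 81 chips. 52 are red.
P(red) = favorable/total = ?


P = 52/81 = 0.6420

P = 0.6420


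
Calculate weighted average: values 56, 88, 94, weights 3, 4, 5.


Numerator = 56*3 + 88*4 + 94*5 = 990
Denominator = 3 + 4 + 5 = 12
WM = 990/12 = 82.5000

WM = 82.5000


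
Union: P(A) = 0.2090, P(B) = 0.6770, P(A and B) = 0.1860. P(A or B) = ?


P(A∪B) = 0.2090 + 0.6770 - 0.1860
= 0.8860 - 0.1860
= 0.7000

P(A∪B) = 0.7000


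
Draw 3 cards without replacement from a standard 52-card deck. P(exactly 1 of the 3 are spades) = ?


Hypergeometric: P(X=1) = C(13,1)·C(39,2) / C(52,3)
= 13 × 741 / 22100
= 9633/22100 = 0.4359

P = 0.4359


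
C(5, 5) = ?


C(5,5) = 5!/(5! × 0!)
= 120/(120 × 1)
= 1

C(5,5) = 1


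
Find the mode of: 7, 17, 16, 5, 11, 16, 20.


Frequencies: 5:1, 7:1, 11:1, 16:2, 17:1, 20:1
Max frequency = 2
Mode = 16

Mode = 16


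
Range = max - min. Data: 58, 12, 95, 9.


Max = 95, Min = 9
Range = 95 - 9 = 86

Range = 86


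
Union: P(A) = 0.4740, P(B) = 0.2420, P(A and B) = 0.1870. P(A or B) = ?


P(A∪B) = 0.4740 + 0.2420 - 0.1870
= 0.7160 - 0.1870
= 0.5290

P(A∪B) = 0.5290


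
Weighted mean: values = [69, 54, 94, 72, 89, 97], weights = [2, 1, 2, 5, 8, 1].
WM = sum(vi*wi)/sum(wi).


Numerator = 69*2 + 54*1 + 94*2 + 72*5 + 89*8 + 97*1 = 1549
Denominator = 2 + 1 + 2 + 5 + 8 + 1 = 19
WM = 1549/19 = 81.5263

WM = 81.5263


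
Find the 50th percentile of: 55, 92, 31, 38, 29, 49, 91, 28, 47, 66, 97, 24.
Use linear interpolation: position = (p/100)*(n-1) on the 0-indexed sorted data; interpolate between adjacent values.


Sorted: 24, 28, 29, 31, 38, 47, 49, 55, 66, 91, 92, 97
n = 12
Index = 50/100 * 11 = 5.5000
Lower = data[5] = 47, Upper = data[6] = 49
P50 = 47 + 0.5000*(2) = 48.0000

P50 = 48.0000


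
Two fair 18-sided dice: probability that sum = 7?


Total outcomes = 18×18 = 324
Favorable (sum = 7): 6
P = 6/324 = 0.0185

P = 0.0185


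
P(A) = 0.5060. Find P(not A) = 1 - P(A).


P(not A) = 1 - 0.5060 = 0.4940

P(not A) = 0.4940


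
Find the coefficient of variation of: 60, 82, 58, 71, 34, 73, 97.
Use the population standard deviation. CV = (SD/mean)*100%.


Mean = 67.8571
SD = 18.4811
CV = (18.4811/67.8571)*100 = 27.2353%

CV = 27.2353%


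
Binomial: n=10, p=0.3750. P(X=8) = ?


C(10,8) = 45
p^8 = 0.000391
(1-p)^2 = 0.390625
P = 45 * 0.000391 * 0.390625 = 0.0069

P(X=8) = 0.0069


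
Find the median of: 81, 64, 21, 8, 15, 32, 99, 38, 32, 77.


Sorted: 8, 15, 21, 32, 32, 38, 64, 77, 81, 99
n = 10 (even)
Middle values: 32 and 38
Median = (32+38)/2 = 35.0000

Median = 35.0000


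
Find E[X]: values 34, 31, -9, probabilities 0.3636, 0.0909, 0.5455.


E[X] = 34*0.3636 + 31*0.0909 - 9*0.5455
= 12.3624 + 2.8179 - 4.9095
= 10.2708

E[X] = 10.2708


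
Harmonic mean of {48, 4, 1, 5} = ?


Sum of reciprocals = 1/48 + 1/4 + 1/1 + 1/5 = 1.470833
HM = 4/1.470833 = 2.7195

HM = 2.7195


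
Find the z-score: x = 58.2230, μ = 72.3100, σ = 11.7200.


z = (58.2230 - 72.3100)/11.7200
= -14.0870/11.7200
= -1.2020

z = -1.2020


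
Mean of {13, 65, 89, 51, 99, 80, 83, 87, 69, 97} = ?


Sum = 13 + 65 + 89 + 51 + 99 + 80 + 83 + 87 + 69 + 97 = 733
n = 10
Mean = 733/10 = 73.3000

Mean = 73.3000


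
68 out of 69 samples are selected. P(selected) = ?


P = 68/69 = 0.9855

P = 0.9855


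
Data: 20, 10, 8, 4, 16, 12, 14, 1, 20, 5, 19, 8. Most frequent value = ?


Frequencies: 1:1, 4:1, 5:1, 8:2, 10:1, 12:1, 14:1, 16:1, 19:1, 20:2
Max frequency = 2
Mode = 8, 20

Mode = 8, 20


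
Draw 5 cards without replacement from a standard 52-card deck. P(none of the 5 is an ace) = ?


P(no aces) = (48/52) × (47/51) × (46/50) × (45/49) × (44/48)
= 0.6588

P = 0.6588


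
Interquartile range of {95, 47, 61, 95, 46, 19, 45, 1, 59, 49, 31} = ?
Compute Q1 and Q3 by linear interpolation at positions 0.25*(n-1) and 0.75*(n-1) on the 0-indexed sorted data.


Sorted: 1, 19, 31, 45, 46, 47, 49, 59, 61, 95, 95
Q1 (25th %ile) = 38.0000
Q3 (75th %ile) = 60.0000
IQR = 60.0000 - 38.0000 = 22.0000

IQR = 22.0000


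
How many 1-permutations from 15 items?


P(15,1) = 15!/14!
= 1307674368000/87178291200
= 15

P(15,1) = 15


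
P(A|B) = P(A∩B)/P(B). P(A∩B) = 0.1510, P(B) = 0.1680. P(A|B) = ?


P(A|B) = 0.1510/0.1680 = 0.8988

P(A|B) = 0.8988


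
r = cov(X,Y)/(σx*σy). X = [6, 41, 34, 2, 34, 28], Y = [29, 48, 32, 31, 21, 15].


Mean X = 24.1667, Mean Y = 29.3333
SD X = 14.792077, SD Y = 10.274023
Cov = 28.777778
r = 28.777778/(14.792077*10.274023) = 0.1894

r = 0.1894


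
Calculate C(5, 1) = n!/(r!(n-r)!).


C(5,1) = 5!/(1! × 4!)
= 120/(1 × 24)
= 5

C(5,1) = 5


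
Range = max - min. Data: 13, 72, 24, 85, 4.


Max = 85, Min = 4
Range = 85 - 4 = 81

Range = 81


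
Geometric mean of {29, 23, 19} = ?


Product = 29 × 23 × 19 = 12673
GM = 12673^(1/3) = 23.3145

GM = 23.3145


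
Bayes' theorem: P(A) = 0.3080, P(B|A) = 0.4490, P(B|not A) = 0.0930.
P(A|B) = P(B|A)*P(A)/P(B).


P(B) = P(B|A)*P(A) + P(B|A')*P(A')
= 0.4490*0.3080 + 0.0930*0.6920
= 0.138292 + 0.064356 = 0.202648
P(A|B) = 0.138292/0.202648 = 0.6824

P(A|B) = 0.6824


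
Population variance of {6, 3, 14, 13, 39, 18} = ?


Mean = 15.5000
Squared deviations: 90.2500, 156.2500, 2.2500, 6.2500, 552.2500, 6.2500
Sum = 813.5000
Variance = 813.5000/6 = 135.5833

Variance = 135.5833


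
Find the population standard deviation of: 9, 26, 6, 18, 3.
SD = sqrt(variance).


Mean = 12.4000
Variance = 71.4400
SD = sqrt(71.4400) = 8.4522

SD = 8.4522


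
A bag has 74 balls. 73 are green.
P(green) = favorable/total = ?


P = 73/74 = 0.9865

P = 0.9865


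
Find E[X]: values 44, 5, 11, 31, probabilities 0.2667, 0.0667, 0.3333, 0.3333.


E[X] = 44*0.2667 + 5*0.0667 + 11*0.3333 + 31*0.3333
= 11.7348 + 0.3335 + 3.6663 + 10.3323
= 26.0669

E[X] = 26.0669


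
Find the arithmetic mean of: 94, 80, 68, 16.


Sum = 94 + 80 + 68 + 16 = 258
n = 4
Mean = 258/4 = 64.5000

Mean = 64.5000


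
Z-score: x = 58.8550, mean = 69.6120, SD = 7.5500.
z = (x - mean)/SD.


z = (58.8550 - 69.6120)/7.5500
= -10.7570/7.5500
= -1.4248

z = -1.4248


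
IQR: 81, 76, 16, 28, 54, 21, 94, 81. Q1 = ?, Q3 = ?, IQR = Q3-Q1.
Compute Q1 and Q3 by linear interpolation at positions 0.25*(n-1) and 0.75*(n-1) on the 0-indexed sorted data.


Sorted: 16, 21, 28, 54, 76, 81, 81, 94
Q1 (25th %ile) = 26.2500
Q3 (75th %ile) = 81.0000
IQR = 81.0000 - 26.2500 = 54.7500

IQR = 54.7500


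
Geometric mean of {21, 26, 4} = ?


Product = 21 × 26 × 4 = 2184
GM = 2184^(1/3) = 12.9743

GM = 12.9743


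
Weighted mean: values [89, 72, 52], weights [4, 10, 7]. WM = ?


Numerator = 89*4 + 72*10 + 52*7 = 1440
Denominator = 4 + 10 + 7 = 21
WM = 1440/21 = 68.5714

WM = 68.5714


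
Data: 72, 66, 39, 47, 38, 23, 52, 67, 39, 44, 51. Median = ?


Sorted: 23, 38, 39, 39, 44, 47, 51, 52, 66, 67, 72
n = 11 (odd)
Middle value = 47

Median = 47


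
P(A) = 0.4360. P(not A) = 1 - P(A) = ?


P(not A) = 1 - 0.4360 = 0.5640

P(not A) = 0.5640


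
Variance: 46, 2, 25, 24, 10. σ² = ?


Mean = 21.4000
Squared deviations: 605.1600, 376.3600, 12.9600, 6.7600, 129.9600
Sum = 1131.2000
Variance = 1131.2000/5 = 226.2400

Variance = 226.2400


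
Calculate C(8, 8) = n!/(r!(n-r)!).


C(8,8) = 8!/(8! × 0!)
= 40320/(40320 × 1)
= 1

C(8,8) = 1


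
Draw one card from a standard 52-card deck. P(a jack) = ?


4 jacks in 52 cards
P = 4/52 = 0.0769

P = 0.0769


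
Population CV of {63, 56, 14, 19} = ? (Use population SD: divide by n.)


Mean = 38.0000
SD = 21.7141
CV = (21.7141/38.0000)*100 = 57.1422%

CV = 57.1422%


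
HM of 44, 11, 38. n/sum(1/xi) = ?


Sum of reciprocals = 1/44 + 1/11 + 1/38 = 0.139952
HM = 3/0.139952 = 21.4359

HM = 21.4359


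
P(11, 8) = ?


P(11,8) = 11!/3!
= 39916800/6
= 6652800

P(11,8) = 6652800


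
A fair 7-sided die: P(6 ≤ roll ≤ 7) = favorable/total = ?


Favorable outcomes (6 ≤ roll ≤ 7): 2
Total outcomes = 7
P = 2/7 = 0.2857

P = 0.2857


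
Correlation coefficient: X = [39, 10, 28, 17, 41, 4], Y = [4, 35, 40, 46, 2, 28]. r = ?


Mean X = 23.1667, Mean Y = 25.8333
SD X = 13.969212, SD Y = 17.033464
Cov = -164.805556
r = -164.805556/(13.969212*17.033464) = -0.6926

r = -0.6926


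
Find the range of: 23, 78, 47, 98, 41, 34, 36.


Max = 98, Min = 23
Range = 98 - 23 = 75

Range = 75


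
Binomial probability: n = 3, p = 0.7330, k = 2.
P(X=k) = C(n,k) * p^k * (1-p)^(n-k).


C(3,2) = 3
p^2 = 0.537289
(1-p)^1 = 0.267000
P = 3 * 0.537289 * 0.267000 = 0.4304

P(X=2) = 0.4304


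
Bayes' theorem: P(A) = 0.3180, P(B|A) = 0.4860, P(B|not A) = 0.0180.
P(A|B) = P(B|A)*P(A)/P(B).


P(B) = P(B|A)*P(A) + P(B|A')*P(A')
= 0.4860*0.3180 + 0.0180*0.6820
= 0.154548 + 0.012276 = 0.166824
P(A|B) = 0.154548/0.166824 = 0.9264

P(A|B) = 0.9264


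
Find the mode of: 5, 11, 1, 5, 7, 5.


Frequencies: 1:1, 5:3, 7:1, 11:1
Max frequency = 3
Mode = 5

Mode = 5


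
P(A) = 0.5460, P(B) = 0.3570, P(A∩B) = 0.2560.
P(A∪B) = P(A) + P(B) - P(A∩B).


P(A∪B) = 0.5460 + 0.3570 - 0.2560
= 0.9030 - 0.2560
= 0.6470

P(A∪B) = 0.6470


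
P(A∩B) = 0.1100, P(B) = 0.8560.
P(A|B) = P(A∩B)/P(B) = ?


P(A|B) = 0.1100/0.8560 = 0.1285

P(A|B) = 0.1285


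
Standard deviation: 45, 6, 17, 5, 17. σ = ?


Mean = 18.0000
Variance = 208.8000
SD = sqrt(208.8000) = 14.4499

SD = 14.4499


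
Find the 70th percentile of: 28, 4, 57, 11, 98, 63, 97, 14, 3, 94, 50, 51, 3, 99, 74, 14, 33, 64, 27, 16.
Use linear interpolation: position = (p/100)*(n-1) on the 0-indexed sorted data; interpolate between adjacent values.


Sorted: 3, 3, 4, 11, 14, 14, 16, 27, 28, 33, 50, 51, 57, 63, 64, 74, 94, 97, 98, 99
n = 20
Index = 70/100 * 19 = 13.3000
Lower = data[13] = 63, Upper = data[14] = 64
P70 = 63 + 0.3000*(1) = 63.3000

P70 = 63.3000


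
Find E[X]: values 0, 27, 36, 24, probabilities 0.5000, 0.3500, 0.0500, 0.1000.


E[X] = 0*0.5000 + 27*0.3500 + 36*0.0500 + 24*0.1000
= 0 + 9.4500 + 1.8000 + 2.4000
= 13.6500

E[X] = 13.6500


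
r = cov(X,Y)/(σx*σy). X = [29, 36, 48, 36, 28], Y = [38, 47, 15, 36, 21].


Mean X = 35.4000, Mean Y = 31.4000
SD X = 7.144228, SD Y = 11.706409
Cov = -31.960000
r = -31.960000/(7.144228*11.706409) = -0.3821

r = -0.3821


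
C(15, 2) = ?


C(15,2) = 15!/(2! × 13!)
= 1307674368000/(2 × 6227020800)
= 105

C(15,2) = 105


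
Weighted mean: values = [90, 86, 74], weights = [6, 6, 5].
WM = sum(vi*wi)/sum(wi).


Numerator = 90*6 + 86*6 + 74*5 = 1426
Denominator = 6 + 6 + 5 = 17
WM = 1426/17 = 83.8824

WM = 83.8824


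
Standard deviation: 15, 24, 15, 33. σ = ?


Mean = 21.7500
Variance = 55.6875
SD = sqrt(55.6875) = 7.4624

SD = 7.4624


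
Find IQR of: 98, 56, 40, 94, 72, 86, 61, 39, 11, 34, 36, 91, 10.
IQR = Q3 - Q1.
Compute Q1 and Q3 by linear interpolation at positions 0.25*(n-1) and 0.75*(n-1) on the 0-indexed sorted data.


Sorted: 10, 11, 34, 36, 39, 40, 56, 61, 72, 86, 91, 94, 98
Q1 (25th %ile) = 36.0000
Q3 (75th %ile) = 86.0000
IQR = 86.0000 - 36.0000 = 50.0000

IQR = 50.0000


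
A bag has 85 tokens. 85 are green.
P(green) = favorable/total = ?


P = 85/85 = 1.0000

P = 1.0000


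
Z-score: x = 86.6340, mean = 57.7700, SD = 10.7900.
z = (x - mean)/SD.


z = (86.6340 - 57.7700)/10.7900
= 28.8640/10.7900
= 2.6751

z = 2.6751


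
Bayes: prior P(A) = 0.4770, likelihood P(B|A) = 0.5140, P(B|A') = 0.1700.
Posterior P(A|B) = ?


P(B) = P(B|A)*P(A) + P(B|A')*P(A')
= 0.5140*0.4770 + 0.1700*0.5230
= 0.245178 + 0.088910 = 0.334088
P(A|B) = 0.245178/0.334088 = 0.7339

P(A|B) = 0.7339


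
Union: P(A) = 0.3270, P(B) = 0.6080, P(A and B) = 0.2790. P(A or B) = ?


P(A∪B) = 0.3270 + 0.6080 - 0.2790
= 0.9350 - 0.2790
= 0.6560

P(A∪B) = 0.6560


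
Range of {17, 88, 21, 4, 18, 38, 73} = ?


Max = 88, Min = 4
Range = 88 - 4 = 84

Range = 84


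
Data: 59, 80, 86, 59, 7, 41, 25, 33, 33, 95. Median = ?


Sorted: 7, 25, 33, 33, 41, 59, 59, 80, 86, 95
n = 10 (even)
Middle values: 41 and 59
Median = (41+59)/2 = 50.0000

Median = 50.0000


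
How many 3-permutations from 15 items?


P(15,3) = 15!/12!
= 1307674368000/479001600
= 2730

P(15,3) = 2730


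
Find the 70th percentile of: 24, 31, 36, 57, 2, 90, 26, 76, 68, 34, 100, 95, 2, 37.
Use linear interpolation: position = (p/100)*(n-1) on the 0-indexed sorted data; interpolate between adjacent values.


Sorted: 2, 2, 24, 26, 31, 34, 36, 37, 57, 68, 76, 90, 95, 100
n = 14
Index = 70/100 * 13 = 9.1000
Lower = data[9] = 68, Upper = data[10] = 76
P70 = 68 + 0.1000*(8) = 68.8000

P70 = 68.8000


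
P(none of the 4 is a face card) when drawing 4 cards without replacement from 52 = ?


P(no face cards) = (40/52) × (39/51) × (38/50) × (37/49)
= 0.3376

P = 0.3376


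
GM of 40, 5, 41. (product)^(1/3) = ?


Product = 40 × 5 × 41 = 8200
GM = 8200^(1/3) = 20.1653

GM = 20.1653


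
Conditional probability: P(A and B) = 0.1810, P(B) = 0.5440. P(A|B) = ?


P(A|B) = 0.1810/0.5440 = 0.3327

P(A|B) = 0.3327


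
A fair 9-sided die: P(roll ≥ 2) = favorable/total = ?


Favorable outcomes (roll ≥ 2): 8
Total outcomes = 9
P = 8/9 = 0.8889

P = 0.8889


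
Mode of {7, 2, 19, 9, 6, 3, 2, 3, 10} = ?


Frequencies: 2:2, 3:2, 6:1, 7:1, 9:1, 10:1, 19:1
Max frequency = 2
Mode = 2, 3

Mode = 2, 3


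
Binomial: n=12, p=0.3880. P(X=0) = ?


C(12,0) = 1
p^0 = 1.000000
(1-p)^12 = 0.002761
P = 1 * 1.000000 * 0.002761 = 0.0028

P(X=0) = 0.0028


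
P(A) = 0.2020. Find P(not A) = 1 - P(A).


P(not A) = 1 - 0.2020 = 0.7980

P(not A) = 0.7980


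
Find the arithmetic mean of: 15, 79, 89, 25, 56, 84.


Sum = 15 + 79 + 89 + 25 + 56 + 84 = 348
n = 6
Mean = 348/6 = 58.0000

Mean = 58.0000


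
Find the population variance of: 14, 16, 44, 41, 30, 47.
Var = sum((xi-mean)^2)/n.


Mean = 32.0000
Squared deviations: 324.0000, 256.0000, 144.0000, 81.0000, 4.0000, 225.0000
Sum = 1034.0000
Variance = 1034.0000/6 = 172.3333

Variance = 172.3333


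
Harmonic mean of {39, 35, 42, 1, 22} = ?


Sum of reciprocals = 1/39 + 1/35 + 1/42 + 1/1 + 1/22 = 1.123477
HM = 5/1.123477 = 4.4505

HM = 4.4505


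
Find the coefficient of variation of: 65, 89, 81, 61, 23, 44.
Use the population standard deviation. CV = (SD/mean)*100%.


Mean = 60.5000
SD = 22.1039
CV = (22.1039/60.5000)*100 = 36.5354%

CV = 36.5354%


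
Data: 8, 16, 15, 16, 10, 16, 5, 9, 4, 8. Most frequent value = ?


Frequencies: 4:1, 5:1, 8:2, 9:1, 10:1, 15:1, 16:3
Max frequency = 3
Mode = 16

Mode = 16


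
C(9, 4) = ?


C(9,4) = 9!/(4! × 5!)
= 362880/(24 × 120)
= 126

C(9,4) = 126


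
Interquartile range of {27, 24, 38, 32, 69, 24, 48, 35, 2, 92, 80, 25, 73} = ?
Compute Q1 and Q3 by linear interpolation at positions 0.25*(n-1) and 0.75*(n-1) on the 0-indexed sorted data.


Sorted: 2, 24, 24, 25, 27, 32, 35, 38, 48, 69, 73, 80, 92
Q1 (25th %ile) = 25.0000
Q3 (75th %ile) = 69.0000
IQR = 69.0000 - 25.0000 = 44.0000

IQR = 44.0000


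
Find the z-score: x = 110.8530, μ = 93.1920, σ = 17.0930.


z = (110.8530 - 93.1920)/17.0930
= 17.6610/17.0930
= 1.0332

z = 1.0332


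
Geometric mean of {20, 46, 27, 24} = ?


Product = 20 × 46 × 27 × 24 = 596160
GM = 596160^(1/4) = 27.7869

GM = 27.7869


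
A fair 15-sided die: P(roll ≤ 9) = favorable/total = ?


Favorable outcomes (roll ≤ 9): 9
Total outcomes = 15
P = 9/15 = 0.6000

P = 0.6000


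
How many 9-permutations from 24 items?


P(24,9) = 24!/15!
= 620448401733239439360000/1307674368000
= 474467051520

P(24,9) = 474467051520


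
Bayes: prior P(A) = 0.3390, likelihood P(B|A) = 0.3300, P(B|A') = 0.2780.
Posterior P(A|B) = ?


P(B) = P(B|A)*P(A) + P(B|A')*P(A')
= 0.3300*0.3390 + 0.2780*0.6610
= 0.111870 + 0.183758 = 0.295628
P(A|B) = 0.111870/0.295628 = 0.3784

P(A|B) = 0.3784


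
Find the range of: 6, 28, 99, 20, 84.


Max = 99, Min = 6
Range = 99 - 6 = 93

Range = 93


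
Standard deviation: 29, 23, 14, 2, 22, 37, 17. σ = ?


Mean = 20.5714
Variance = 107.1020
SD = sqrt(107.1020) = 10.3490

SD = 10.3490


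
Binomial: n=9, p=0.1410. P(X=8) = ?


C(9,8) = 9
p^8 = 1.562259e-07
(1-p)^1 = 0.859000
P = 9 * 1.562259e-07 * 0.859000 = 1.2078e-06

P(X=8) = 1.2078e-06


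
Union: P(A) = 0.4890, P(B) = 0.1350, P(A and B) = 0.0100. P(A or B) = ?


P(A∪B) = 0.4890 + 0.1350 - 0.0100
= 0.6240 - 0.0100
= 0.6140

P(A∪B) = 0.6140


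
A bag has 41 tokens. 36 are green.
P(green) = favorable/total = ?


P = 36/41 = 0.8780

P = 0.8780


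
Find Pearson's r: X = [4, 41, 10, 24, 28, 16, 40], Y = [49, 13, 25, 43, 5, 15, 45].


Mean X = 23.2857, Mean Y = 27.8571
SD X = 13.187811, SD Y = 16.418009
Cov = -49.959184
r = -49.959184/(13.187811*16.418009) = -0.2307

r = -0.2307


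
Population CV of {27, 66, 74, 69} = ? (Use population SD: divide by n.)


Mean = 59.0000
SD = 18.6949
CV = (18.6949/59.0000)*100 = 31.6863%

CV = 31.6863%


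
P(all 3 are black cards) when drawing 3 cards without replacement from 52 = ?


P(all black cards) = (26/52) × (25/51) × (24/50)
= 0.1176

P = 0.1176


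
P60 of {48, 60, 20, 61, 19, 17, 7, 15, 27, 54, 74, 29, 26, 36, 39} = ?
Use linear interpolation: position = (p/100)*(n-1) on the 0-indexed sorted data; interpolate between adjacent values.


Sorted: 7, 15, 17, 19, 20, 26, 27, 29, 36, 39, 48, 54, 60, 61, 74
n = 15
Index = 60/100 * 14 = 8.4000
Lower = data[8] = 36, Upper = data[9] = 39
P60 = 36 + 0.4000*(3) = 37.2000

P60 = 37.2000


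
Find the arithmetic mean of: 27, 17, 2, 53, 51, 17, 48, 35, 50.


Sum = 27 + 17 + 2 + 53 + 51 + 17 + 48 + 35 + 50 = 300
n = 9
Mean = 300/9 = 33.3333

Mean = 33.3333


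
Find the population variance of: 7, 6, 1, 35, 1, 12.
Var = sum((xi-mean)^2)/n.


Mean = 10.3333
Squared deviations: 11.1111, 18.7778, 87.1111, 608.4444, 87.1111, 2.7778
Sum = 815.3333
Variance = 815.3333/6 = 135.8889

Variance = 135.8889


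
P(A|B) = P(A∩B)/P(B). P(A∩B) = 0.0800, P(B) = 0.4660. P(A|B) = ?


P(A|B) = 0.0800/0.4660 = 0.1717

P(A|B) = 0.1717


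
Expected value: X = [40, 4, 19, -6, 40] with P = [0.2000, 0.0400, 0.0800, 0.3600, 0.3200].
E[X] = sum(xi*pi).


E[X] = 40*0.2000 + 4*0.0400 + 19*0.0800 - 6*0.3600 + 40*0.3200
= 8.0000 + 0.1600 + 1.5200 - 2.1600 + 12.8000
= 20.3200

E[X] = 20.3200


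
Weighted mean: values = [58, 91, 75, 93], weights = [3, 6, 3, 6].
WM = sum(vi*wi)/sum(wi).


Numerator = 58*3 + 91*6 + 75*3 + 93*6 = 1503
Denominator = 3 + 6 + 3 + 6 = 18
WM = 1503/18 = 83.5000

WM = 83.5000


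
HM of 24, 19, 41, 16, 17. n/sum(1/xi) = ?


Sum of reciprocals = 1/24 + 1/19 + 1/41 + 1/16 + 1/17 = 0.240012
HM = 5/0.240012 = 20.8323

HM = 20.8323


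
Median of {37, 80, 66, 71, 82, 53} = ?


Sorted: 37, 53, 66, 71, 80, 82
n = 6 (even)
Middle values: 66 and 71
Median = (66+71)/2 = 68.5000

Median = 68.5000


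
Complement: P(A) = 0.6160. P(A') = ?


P(not A) = 1 - 0.6160 = 0.3840

P(not A) = 0.3840


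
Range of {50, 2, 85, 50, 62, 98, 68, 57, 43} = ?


Max = 98, Min = 2
Range = 98 - 2 = 96

Range = 96


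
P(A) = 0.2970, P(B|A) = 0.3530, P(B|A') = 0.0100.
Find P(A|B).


P(B) = P(B|A)*P(A) + P(B|A')*P(A')
= 0.3530*0.2970 + 0.0100*0.7030
= 0.104841 + 0.007030 = 0.111871
P(A|B) = 0.104841/0.111871 = 0.9372

P(A|B) = 0.9372


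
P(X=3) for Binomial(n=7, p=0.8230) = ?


C(7,3) = 35
p^3 = 0.557442
(1-p)^4 = 0.000982
P = 35 * 0.557442 * 0.000982 = 0.0191

P(X=3) = 0.0191


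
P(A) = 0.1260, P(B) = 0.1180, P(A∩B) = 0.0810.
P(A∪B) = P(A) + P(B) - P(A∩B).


P(A∪B) = 0.1260 + 0.1180 - 0.0810
= 0.2440 - 0.0810
= 0.1630

P(A∪B) = 0.1630


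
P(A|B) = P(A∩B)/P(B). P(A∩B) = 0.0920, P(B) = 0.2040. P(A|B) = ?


P(A|B) = 0.0920/0.2040 = 0.4510

P(A|B) = 0.4510


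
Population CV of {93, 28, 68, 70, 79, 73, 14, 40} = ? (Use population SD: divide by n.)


Mean = 58.1250
SD = 25.7266
CV = (25.7266/58.1250)*100 = 44.2609%

CV = 44.2609%


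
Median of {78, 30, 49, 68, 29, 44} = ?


Sorted: 29, 30, 44, 49, 68, 78
n = 6 (even)
Middle values: 44 and 49
Median = (44+49)/2 = 46.5000

Median = 46.5000


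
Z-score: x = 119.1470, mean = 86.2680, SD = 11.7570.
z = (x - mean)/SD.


z = (119.1470 - 86.2680)/11.7570
= 32.8790/11.7570
= 2.7965

z = 2.7965


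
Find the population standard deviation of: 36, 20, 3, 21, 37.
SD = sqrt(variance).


Mean = 23.4000
Variance = 155.4400
SD = sqrt(155.4400) = 12.4676

SD = 12.4676


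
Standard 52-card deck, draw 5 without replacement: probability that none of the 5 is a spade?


P(no spades) = (39/52) × (38/51) × (37/50) × (36/49) × (35/48)
= 0.2215

P = 0.2215


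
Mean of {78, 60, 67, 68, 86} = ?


Sum = 78 + 60 + 67 + 68 + 86 = 359
n = 5
Mean = 359/5 = 71.8000

Mean = 71.8000


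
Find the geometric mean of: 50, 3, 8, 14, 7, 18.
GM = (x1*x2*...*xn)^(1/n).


Product = 50 × 3 × 8 × 14 × 7 × 18 = 2116800
GM = 2116800^(1/6) = 11.3313

GM = 11.3313


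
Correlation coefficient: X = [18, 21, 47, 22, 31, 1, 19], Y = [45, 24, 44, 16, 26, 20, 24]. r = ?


Mean X = 22.7143, Mean Y = 28.4286
SD X = 12.925217, SD Y = 10.608045
Cov = 70.836735
r = 70.836735/(12.925217*10.608045) = 0.5166

r = 0.5166


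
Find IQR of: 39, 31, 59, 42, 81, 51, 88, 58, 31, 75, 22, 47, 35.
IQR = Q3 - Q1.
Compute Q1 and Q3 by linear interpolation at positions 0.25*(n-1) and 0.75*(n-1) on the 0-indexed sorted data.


Sorted: 22, 31, 31, 35, 39, 42, 47, 51, 58, 59, 75, 81, 88
Q1 (25th %ile) = 35.0000
Q3 (75th %ile) = 59.0000
IQR = 59.0000 - 35.0000 = 24.0000

IQR = 24.0000


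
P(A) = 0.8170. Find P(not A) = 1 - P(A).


P(not A) = 1 - 0.8170 = 0.1830

P(not A) = 0.1830


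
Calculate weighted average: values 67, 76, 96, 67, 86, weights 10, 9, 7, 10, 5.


Numerator = 67*10 + 76*9 + 96*7 + 67*10 + 86*5 = 3126
Denominator = 10 + 9 + 7 + 10 + 5 = 41
WM = 3126/41 = 76.2439

WM = 76.2439


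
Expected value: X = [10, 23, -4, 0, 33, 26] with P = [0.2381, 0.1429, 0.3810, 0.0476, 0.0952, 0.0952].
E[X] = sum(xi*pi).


E[X] = 10*0.2381 + 23*0.1429 - 4*0.3810 + 0*0.0476 + 33*0.0952 + 26*0.0952
= 2.3810 + 3.2867 - 1.5240 + 0 + 3.1416 + 2.4752
= 9.7605

E[X] = 9.7605


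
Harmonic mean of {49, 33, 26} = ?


Sum of reciprocals = 1/49 + 1/33 + 1/26 = 0.089173
HM = 3/0.089173 = 33.6426

HM = 33.6426


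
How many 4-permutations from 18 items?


P(18,4) = 18!/14!
= 6402373705728000/87178291200
= 73440

P(18,4) = 73440


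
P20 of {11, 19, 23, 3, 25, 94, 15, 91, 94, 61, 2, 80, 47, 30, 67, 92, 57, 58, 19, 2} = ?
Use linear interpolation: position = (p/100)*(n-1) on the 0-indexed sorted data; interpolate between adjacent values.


Sorted: 2, 2, 3, 11, 15, 19, 19, 23, 25, 30, 47, 57, 58, 61, 67, 80, 91, 92, 94, 94
n = 20
Index = 20/100 * 19 = 3.8000
Lower = data[3] = 11, Upper = data[4] = 15
P20 = 11 + 0.8000*(4) = 14.2000

P20 = 14.2000


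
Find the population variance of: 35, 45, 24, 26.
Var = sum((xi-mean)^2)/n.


Mean = 32.5000
Squared deviations: 6.2500, 156.2500, 72.2500, 42.2500
Sum = 277.0000
Variance = 277.0000/4 = 69.2500

Variance = 69.2500


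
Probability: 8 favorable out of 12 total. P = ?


P = 8/12 = 0.6667

P = 0.6667


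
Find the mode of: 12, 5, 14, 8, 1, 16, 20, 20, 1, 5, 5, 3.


Frequencies: 1:2, 3:1, 5:3, 8:1, 12:1, 14:1, 16:1, 20:2
Max frequency = 3
Mode = 5

Mode = 5


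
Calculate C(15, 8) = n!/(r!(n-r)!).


C(15,8) = 15!/(8! × 7!)
= 1307674368000/(40320 × 5040)
= 6435

C(15,8) = 6435


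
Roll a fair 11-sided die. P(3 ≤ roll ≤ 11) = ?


Favorable outcomes (3 ≤ roll ≤ 11): 9
Total outcomes = 11
P = 9/11 = 0.8182

P = 0.8182


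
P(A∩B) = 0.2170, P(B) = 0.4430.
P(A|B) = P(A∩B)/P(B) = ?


P(A|B) = 0.2170/0.4430 = 0.4898

P(A|B) = 0.4898


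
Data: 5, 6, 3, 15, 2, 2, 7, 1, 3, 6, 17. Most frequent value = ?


Frequencies: 1:1, 2:2, 3:2, 5:1, 6:2, 7:1, 15:1, 17:1
Max frequency = 2
Mode = 2, 3, 6

Mode = 2, 3, 6


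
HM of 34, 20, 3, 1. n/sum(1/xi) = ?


Sum of reciprocals = 1/34 + 1/20 + 1/3 + 1/1 = 1.412745
HM = 4/1.412745 = 2.8314

HM = 2.8314


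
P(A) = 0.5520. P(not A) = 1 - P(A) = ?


P(not A) = 1 - 0.5520 = 0.4480

P(not A) = 0.4480


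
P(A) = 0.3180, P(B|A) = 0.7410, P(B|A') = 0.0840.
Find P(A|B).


P(B) = P(B|A)*P(A) + P(B|A')*P(A')
= 0.7410*0.3180 + 0.0840*0.6820
= 0.235638 + 0.057288 = 0.292926
P(A|B) = 0.235638/0.292926 = 0.8044

P(A|B) = 0.8044


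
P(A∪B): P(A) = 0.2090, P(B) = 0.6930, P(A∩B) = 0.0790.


P(A∪B) = 0.2090 + 0.6930 - 0.0790
= 0.9020 - 0.0790
= 0.8230

P(A∪B) = 0.8230


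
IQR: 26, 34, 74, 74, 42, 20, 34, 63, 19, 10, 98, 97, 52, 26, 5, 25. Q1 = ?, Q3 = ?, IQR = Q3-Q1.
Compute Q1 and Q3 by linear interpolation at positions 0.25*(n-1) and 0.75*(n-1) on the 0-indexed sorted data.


Sorted: 5, 10, 19, 20, 25, 26, 26, 34, 34, 42, 52, 63, 74, 74, 97, 98
Q1 (25th %ile) = 23.7500
Q3 (75th %ile) = 65.7500
IQR = 65.7500 - 23.7500 = 42.0000

IQR = 42.0000


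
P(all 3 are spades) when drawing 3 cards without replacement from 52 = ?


P(all spades) = (13/52) × (12/51) × (11/50)
= 0.0129

P = 0.0129


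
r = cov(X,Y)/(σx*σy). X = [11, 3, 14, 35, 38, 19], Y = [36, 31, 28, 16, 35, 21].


Mean X = 20.0000, Mean Y = 27.8333
SD X = 12.622731, SD Y = 7.243771
Cov = -28.333333
r = -28.333333/(12.622731*7.243771) = -0.3099

r = -0.3099


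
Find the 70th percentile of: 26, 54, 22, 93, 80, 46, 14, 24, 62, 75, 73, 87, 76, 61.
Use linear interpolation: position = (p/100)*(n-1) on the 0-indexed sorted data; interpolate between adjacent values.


Sorted: 14, 22, 24, 26, 46, 54, 61, 62, 73, 75, 76, 80, 87, 93
n = 14
Index = 70/100 * 13 = 9.1000
Lower = data[9] = 75, Upper = data[10] = 76
P70 = 75 + 0.1000*(1) = 75.1000

P70 = 75.1000


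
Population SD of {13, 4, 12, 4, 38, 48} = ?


Mean = 19.8333
Variance = 288.8056
SD = sqrt(288.8056) = 16.9943

SD = 16.9943


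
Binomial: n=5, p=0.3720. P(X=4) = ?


C(5,4) = 5
p^4 = 0.019150
(1-p)^1 = 0.628000
P = 5 * 0.019150 * 0.628000 = 0.0601

P(X=4) = 0.0601


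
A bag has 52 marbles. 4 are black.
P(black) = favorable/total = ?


P = 4/52 = 0.0769

P = 0.0769


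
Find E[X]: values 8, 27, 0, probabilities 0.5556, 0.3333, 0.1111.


E[X] = 8*0.5556 + 27*0.3333 + 0*0.1111
= 4.4448 + 8.9991 + 0
= 13.4439

E[X] = 13.4439


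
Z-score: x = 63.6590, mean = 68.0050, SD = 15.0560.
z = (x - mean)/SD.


z = (63.6590 - 68.0050)/15.0560
= -4.3460/15.0560
= -0.2887

z = -0.2887


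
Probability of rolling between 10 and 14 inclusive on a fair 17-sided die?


Favorable outcomes (10 ≤ roll ≤ 14): 5
Total outcomes = 17
P = 5/17 = 0.2941

P = 0.2941


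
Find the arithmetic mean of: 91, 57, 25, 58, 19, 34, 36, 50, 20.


Sum = 91 + 57 + 25 + 58 + 19 + 34 + 36 + 50 + 20 = 390
n = 9
Mean = 390/9 = 43.3333

Mean = 43.3333


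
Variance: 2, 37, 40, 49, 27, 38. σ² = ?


Mean = 32.1667
Squared deviations: 910.0278, 23.3611, 61.3611, 283.3611, 26.6944, 34.0278
Sum = 1338.8333
Variance = 1338.8333/6 = 223.1389

Variance = 223.1389


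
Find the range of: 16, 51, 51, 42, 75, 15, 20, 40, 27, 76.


Max = 76, Min = 15
Range = 76 - 15 = 61

Range = 61


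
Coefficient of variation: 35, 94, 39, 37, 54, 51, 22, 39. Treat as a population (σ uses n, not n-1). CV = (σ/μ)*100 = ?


Mean = 46.3750
SD = 20.2110
CV = (20.2110/46.3750)*100 = 43.5817%

CV = 43.5817%


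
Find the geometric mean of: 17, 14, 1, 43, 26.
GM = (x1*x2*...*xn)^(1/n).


Product = 17 × 14 × 1 × 43 × 26 = 266084
GM = 266084^(1/5) = 12.1620

GM = 12.1620


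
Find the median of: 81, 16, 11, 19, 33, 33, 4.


Sorted: 4, 11, 16, 19, 33, 33, 81
n = 7 (odd)
Middle value = 19

Median = 19


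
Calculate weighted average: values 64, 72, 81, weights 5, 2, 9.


Numerator = 64*5 + 72*2 + 81*9 = 1193
Denominator = 5 + 2 + 9 = 16
WM = 1193/16 = 74.5625

WM = 74.5625


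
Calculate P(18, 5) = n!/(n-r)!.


P(18,5) = 18!/13!
= 6402373705728000/6227020800
= 1028160

P(18,5) = 1028160


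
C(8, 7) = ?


C(8,7) = 8!/(7! × 1!)
= 40320/(5040 × 1)
= 8

C(8,7) = 8


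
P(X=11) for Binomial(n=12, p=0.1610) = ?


C(12,11) = 12
p^11 = 1.884016e-09
(1-p)^1 = 0.839000
P = 12 * 1.884016e-09 * 0.839000 = 1.8968e-08

P(X=11) = 1.8968e-08


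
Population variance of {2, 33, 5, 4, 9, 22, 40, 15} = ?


Mean = 16.2500
Squared deviations: 203.0625, 280.5625, 126.5625, 150.0625, 52.5625, 33.0625, 564.0625, 1.5625
Sum = 1411.5000
Variance = 1411.5000/8 = 176.4375

Variance = 176.4375


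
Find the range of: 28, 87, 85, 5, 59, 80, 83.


Max = 87, Min = 5
Range = 87 - 5 = 82

Range = 82


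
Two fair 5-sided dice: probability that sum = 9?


Total outcomes = 5×5 = 25
Favorable (sum = 9): 2
P = 2/25 = 0.0800

P = 0.0800


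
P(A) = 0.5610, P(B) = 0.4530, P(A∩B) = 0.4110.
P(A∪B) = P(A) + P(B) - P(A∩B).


P(A∪B) = 0.5610 + 0.4530 - 0.4110
= 1.0140 - 0.4110
= 0.6030

P(A∪B) = 0.6030


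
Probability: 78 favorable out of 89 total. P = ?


P = 78/89 = 0.8764

P = 0.8764


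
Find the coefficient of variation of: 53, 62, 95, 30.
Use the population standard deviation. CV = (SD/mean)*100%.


Mean = 60.0000
SD = 23.3345
CV = (23.3345/60.0000)*100 = 38.8909%

CV = 38.8909%


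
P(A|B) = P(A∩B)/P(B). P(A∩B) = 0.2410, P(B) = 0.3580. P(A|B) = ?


P(A|B) = 0.2410/0.3580 = 0.6732

P(A|B) = 0.6732


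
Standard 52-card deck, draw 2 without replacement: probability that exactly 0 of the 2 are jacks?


Hypergeometric: P(X=0) = C(4,0)·C(48,2) / C(52,2)
= 1 × 1128 / 1326
= 1128/1326 = 0.8507

P = 0.8507


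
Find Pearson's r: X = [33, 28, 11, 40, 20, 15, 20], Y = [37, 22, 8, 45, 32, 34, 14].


Mean X = 23.8571, Mean Y = 27.4286
SD X = 9.523333, SD Y = 12.257443
Cov = 82.061224
r = 82.061224/(9.523333*12.257443) = 0.7030

r = 0.7030


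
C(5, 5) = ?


C(5,5) = 5!/(5! × 0!)
= 120/(120 × 1)
= 1

C(5,5) = 1


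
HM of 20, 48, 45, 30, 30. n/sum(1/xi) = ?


Sum of reciprocals = 1/20 + 1/48 + 1/45 + 1/30 + 1/30 = 0.159722
HM = 5/0.159722 = 31.3043

HM = 31.3043


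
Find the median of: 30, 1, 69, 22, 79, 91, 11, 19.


Sorted: 1, 11, 19, 22, 30, 69, 79, 91
n = 8 (even)
Middle values: 22 and 30
Median = (22+30)/2 = 26.0000

Median = 26.0000


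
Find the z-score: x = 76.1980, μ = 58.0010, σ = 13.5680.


z = (76.1980 - 58.0010)/13.5680
= 18.1970/13.5680
= 1.3412

z = 1.3412


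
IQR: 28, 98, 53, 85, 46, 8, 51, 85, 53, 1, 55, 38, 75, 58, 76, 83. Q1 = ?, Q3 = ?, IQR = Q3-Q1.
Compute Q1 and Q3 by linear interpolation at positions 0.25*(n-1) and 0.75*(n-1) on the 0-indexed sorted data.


Sorted: 1, 8, 28, 38, 46, 51, 53, 53, 55, 58, 75, 76, 83, 85, 85, 98
Q1 (25th %ile) = 44.0000
Q3 (75th %ile) = 77.7500
IQR = 77.7500 - 44.0000 = 33.7500

IQR = 33.7500


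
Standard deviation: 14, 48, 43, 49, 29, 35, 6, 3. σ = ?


Mean = 28.3750
Variance = 302.4844
SD = sqrt(302.4844) = 17.3921

SD = 17.3921


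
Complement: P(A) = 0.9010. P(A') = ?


P(not A) = 1 - 0.9010 = 0.0990

P(not A) = 0.0990


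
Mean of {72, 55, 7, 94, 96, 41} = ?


Sum = 72 + 55 + 7 + 94 + 96 + 41 = 365
n = 6
Mean = 365/6 = 60.8333

Mean = 60.8333


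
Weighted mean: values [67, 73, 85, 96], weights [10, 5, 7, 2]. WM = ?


Numerator = 67*10 + 73*5 + 85*7 + 96*2 = 1822
Denominator = 10 + 5 + 7 + 2 = 24
WM = 1822/24 = 75.9167

WM = 75.9167


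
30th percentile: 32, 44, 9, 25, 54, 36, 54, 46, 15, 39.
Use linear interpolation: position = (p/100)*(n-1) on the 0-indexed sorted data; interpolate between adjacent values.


Sorted: 9, 15, 25, 32, 36, 39, 44, 46, 54, 54
n = 10
Index = 30/100 * 9 = 2.7000
Lower = data[2] = 25, Upper = data[3] = 32
P30 = 25 + 0.7000*(7) = 29.9000

P30 = 29.9000


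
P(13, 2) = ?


P(13,2) = 13!/11!
= 6227020800/39916800
= 156

P(13,2) = 156


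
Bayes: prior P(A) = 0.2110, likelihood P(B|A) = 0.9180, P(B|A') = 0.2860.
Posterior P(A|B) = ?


P(B) = P(B|A)*P(A) + P(B|A')*P(A')
= 0.9180*0.2110 + 0.2860*0.7890
= 0.193698 + 0.225654 = 0.419352
P(A|B) = 0.193698/0.419352 = 0.4619

P(A|B) = 0.4619


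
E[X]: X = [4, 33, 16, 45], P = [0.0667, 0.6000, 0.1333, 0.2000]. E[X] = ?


E[X] = 4*0.0667 + 33*0.6000 + 16*0.1333 + 45*0.2000
= 0.2668 + 19.8000 + 2.1328 + 9.0000
= 31.1996

E[X] = 31.1996


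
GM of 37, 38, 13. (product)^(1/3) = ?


Product = 37 × 38 × 13 = 18278
GM = 18278^(1/3) = 26.3416

GM = 26.3416


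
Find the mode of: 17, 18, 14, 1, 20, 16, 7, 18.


Frequencies: 1:1, 7:1, 14:1, 16:1, 17:1, 18:2, 20:1
Max frequency = 2
Mode = 18

Mode = 18


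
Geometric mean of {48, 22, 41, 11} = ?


Product = 48 × 22 × 41 × 11 = 476256
GM = 476256^(1/4) = 26.2700

GM = 26.2700


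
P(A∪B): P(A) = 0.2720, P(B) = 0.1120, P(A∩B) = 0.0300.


P(A∪B) = 0.2720 + 0.1120 - 0.0300
= 0.3840 - 0.0300
= 0.3540

P(A∪B) = 0.3540


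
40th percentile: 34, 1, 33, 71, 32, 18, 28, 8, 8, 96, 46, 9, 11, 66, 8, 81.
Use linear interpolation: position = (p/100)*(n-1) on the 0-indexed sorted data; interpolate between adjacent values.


Sorted: 1, 8, 8, 8, 9, 11, 18, 28, 32, 33, 34, 46, 66, 71, 81, 96
n = 16
Index = 40/100 * 15 = 6.0000
Lower = data[6] = 18, Upper = data[7] = 28
P40 = 18 + 0*(10) = 18.0000

P40 = 18.0000


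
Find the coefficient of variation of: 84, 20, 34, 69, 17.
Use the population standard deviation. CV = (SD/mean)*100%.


Mean = 44.8000
SD = 26.9325
CV = (26.9325/44.8000)*100 = 60.1172%

CV = 60.1172%


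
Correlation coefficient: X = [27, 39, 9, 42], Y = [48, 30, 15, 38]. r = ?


Mean X = 29.2500, Mean Y = 32.7500
SD X = 12.968712, SD Y = 12.070108
Cov = 91.312500
r = 91.312500/(12.968712*12.070108) = 0.5833

r = 0.5833


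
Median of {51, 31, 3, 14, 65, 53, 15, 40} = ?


Sorted: 3, 14, 15, 31, 40, 51, 53, 65
n = 8 (even)
Middle values: 31 and 40
Median = (31+40)/2 = 35.5000

Median = 35.5000


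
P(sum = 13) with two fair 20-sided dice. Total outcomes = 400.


Total outcomes = 20×20 = 400
Favorable (sum = 13): 12
P = 12/400 = 0.0300

P = 0.0300


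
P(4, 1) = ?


P(4,1) = 4!/3!
= 24/6
= 4

P(4,1) = 4


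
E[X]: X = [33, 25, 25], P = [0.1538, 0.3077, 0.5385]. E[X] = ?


E[X] = 33*0.1538 + 25*0.3077 + 25*0.5385
= 5.0754 + 7.6925 + 13.4625
= 26.2304

E[X] = 26.2304


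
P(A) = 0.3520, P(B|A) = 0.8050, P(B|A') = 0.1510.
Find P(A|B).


P(B) = P(B|A)*P(A) + P(B|A')*P(A')
= 0.8050*0.3520 + 0.1510*0.6480
= 0.283360 + 0.097848 = 0.381208
P(A|B) = 0.283360/0.381208 = 0.7433

P(A|B) = 0.7433


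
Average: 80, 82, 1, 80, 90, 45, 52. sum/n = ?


Sum = 80 + 82 + 1 + 80 + 90 + 45 + 52 = 430
n = 7
Mean = 430/7 = 61.4286

Mean = 61.4286


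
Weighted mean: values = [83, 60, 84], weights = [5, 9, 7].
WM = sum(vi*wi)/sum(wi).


Numerator = 83*5 + 60*9 + 84*7 = 1543
Denominator = 5 + 9 + 7 = 21
WM = 1543/21 = 73.4762

WM = 73.4762


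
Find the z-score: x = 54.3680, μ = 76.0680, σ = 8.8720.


z = (54.3680 - 76.0680)/8.8720
= -21.7000/8.8720
= -2.4459

z = -2.4459


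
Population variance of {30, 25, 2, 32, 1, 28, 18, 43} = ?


Mean = 22.3750
Squared deviations: 58.1406, 6.8906, 415.1406, 92.6406, 456.8906, 31.6406, 19.1406, 425.3906
Sum = 1505.8750
Variance = 1505.8750/8 = 188.2344

Variance = 188.2344


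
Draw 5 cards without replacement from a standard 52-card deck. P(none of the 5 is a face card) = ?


P(no face cards) = (40/52) × (39/51) × (38/50) × (37/49) × (36/48)
= 0.2532

P = 0.2532


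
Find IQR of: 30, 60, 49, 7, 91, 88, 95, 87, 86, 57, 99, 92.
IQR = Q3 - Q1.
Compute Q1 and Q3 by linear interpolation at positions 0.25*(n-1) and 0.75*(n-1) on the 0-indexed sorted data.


Sorted: 7, 30, 49, 57, 60, 86, 87, 88, 91, 92, 95, 99
Q1 (25th %ile) = 55.0000
Q3 (75th %ile) = 91.2500
IQR = 91.2500 - 55.0000 = 36.2500

IQR = 36.2500


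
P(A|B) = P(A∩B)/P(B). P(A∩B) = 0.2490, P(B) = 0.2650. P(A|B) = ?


P(A|B) = 0.2490/0.2650 = 0.9396

P(A|B) = 0.9396


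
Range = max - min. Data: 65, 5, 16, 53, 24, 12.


Max = 65, Min = 5
Range = 65 - 5 = 60

Range = 60


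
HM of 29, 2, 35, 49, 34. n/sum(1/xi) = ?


Sum of reciprocals = 1/29 + 1/2 + 1/35 + 1/49 + 1/34 = 0.612874
HM = 5/0.612874 = 8.1583

HM = 8.1583


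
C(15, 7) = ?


C(15,7) = 15!/(7! × 8!)
= 1307674368000/(5040 × 40320)
= 6435

C(15,7) = 6435


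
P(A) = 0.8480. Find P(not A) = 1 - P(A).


P(not A) = 1 - 0.8480 = 0.1520

P(not A) = 0.1520


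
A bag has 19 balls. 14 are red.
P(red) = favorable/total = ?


P = 14/19 = 0.7368

P = 0.7368


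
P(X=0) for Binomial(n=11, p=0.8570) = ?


C(11,0) = 1
p^0 = 1.000000
(1-p)^11 = 5.113243e-10
P = 1 * 1.000000 * 5.113243e-10 = 5.1132e-10

P(X=0) = 5.1132e-10
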